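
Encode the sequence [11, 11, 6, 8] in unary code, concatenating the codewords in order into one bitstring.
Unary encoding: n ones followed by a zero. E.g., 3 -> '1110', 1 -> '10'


Encode each number as n ones followed by a terminating 0:
  11 -> 111111111110 (12 bits)
  11 -> 111111111110 (12 bits)
  6 -> 1111110 (7 bits)
  8 -> 111111110 (9 bits)
Total length = 12 + 12 + 7 + 9 = 40 bits.

Unary([11, 11, 6, 8]) = 1111111111101111111111101111110111111110 (40 bits)


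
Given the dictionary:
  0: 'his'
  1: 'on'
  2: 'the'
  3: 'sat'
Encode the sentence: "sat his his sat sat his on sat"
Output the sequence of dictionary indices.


Look up each word in the dictionary:
  'sat' -> 3
  'his' -> 0
  'his' -> 0
  'sat' -> 3
  'sat' -> 3
  'his' -> 0
  'on' -> 1
  'sat' -> 3

Encoded: [3, 0, 0, 3, 3, 0, 1, 3]


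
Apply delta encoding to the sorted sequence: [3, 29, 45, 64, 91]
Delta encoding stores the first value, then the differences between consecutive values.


First value: 3
Deltas:
  29 - 3 = 26
  45 - 29 = 16
  64 - 45 = 19
  91 - 64 = 27


Delta encoded: [3, 26, 16, 19, 27]


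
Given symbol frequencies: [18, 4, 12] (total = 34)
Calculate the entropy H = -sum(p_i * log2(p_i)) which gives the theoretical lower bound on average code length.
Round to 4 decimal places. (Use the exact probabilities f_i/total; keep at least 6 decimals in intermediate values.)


Per-symbol terms -p_i * log2(p_i) with p_i = f_i/34:
  p = 18/34 = 0.529412: log2(p) = -0.917538, -p*log2(p) = 0.485755
  p = 4/34 = 0.117647: log2(p) = -3.087463, -p*log2(p) = 0.363231
  p = 12/34 = 0.352941: log2(p) = -1.502500, -p*log2(p) = 0.530294
H = 0.485755 + 0.363231 + 0.530294 = 1.379280

H = 1.3793 bits/symbol


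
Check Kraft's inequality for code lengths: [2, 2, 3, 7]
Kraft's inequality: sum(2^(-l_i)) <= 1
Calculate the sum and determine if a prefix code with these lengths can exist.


Sum = 2^(-2) + 2^(-2) + 2^(-3) + 2^(-7)
    = 0.25 + 0.25 + 0.125 + 0.0078125
    = 81/128 = 0.6328125
Since 0.6328125 <= 1, Kraft's inequality IS satisfied.
A prefix code with these lengths CAN exist.

Kraft sum = 0.6328125. Satisfied.


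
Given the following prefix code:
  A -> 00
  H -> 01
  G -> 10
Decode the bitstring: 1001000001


Decoding step by step:
Bits 10 -> G
Bits 01 -> H
Bits 00 -> A
Bits 00 -> A
Bits 01 -> H


Decoded message: GHAAH


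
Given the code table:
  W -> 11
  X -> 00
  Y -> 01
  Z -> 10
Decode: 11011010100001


Decoding:
11 -> W
01 -> Y
10 -> Z
10 -> Z
10 -> Z
00 -> X
01 -> Y


Result: WYZZZXY


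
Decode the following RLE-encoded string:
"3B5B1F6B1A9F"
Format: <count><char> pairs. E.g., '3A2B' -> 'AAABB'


Expanding each <count><char> pair:
  3B -> 'BBB'
  5B -> 'BBBBB'
  1F -> 'F'
  6B -> 'BBBBBB'
  1A -> 'A'
  9F -> 'FFFFFFFFF'

Decoded = BBBBBBBBFBBBBBBAFFFFFFFFF


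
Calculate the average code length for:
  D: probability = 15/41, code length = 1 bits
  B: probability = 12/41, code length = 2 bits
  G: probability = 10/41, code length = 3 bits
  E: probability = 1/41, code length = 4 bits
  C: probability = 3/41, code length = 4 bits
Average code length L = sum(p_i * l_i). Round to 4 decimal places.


Weighted contributions p_i * l_i:
  D: (15/41) * 1 = 15/41
  B: (12/41) * 2 = 24/41
  G: (10/41) * 3 = 30/41
  E: (1/41) * 4 = 4/41
  C: (3/41) * 4 = 12/41
Sum = (15 + 24 + 30 + 4 + 12)/41 = 85/41

L = 85/41 = 2.0732 bits/symbol


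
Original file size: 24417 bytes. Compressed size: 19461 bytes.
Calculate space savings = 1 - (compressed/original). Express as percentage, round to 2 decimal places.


ratio = compressed/original = 19461/24417 = 0.797027
savings = 1 - ratio = 1 - 0.797027 = 0.202973
as a percentage: 0.202973 * 100 = 20.3%

Space savings = 1 - 19461/24417 = 20.3%


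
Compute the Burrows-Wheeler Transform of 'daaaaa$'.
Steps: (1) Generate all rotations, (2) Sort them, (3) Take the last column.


Rotations (sorted):
  0: $daaaaa -> last char: a
  1: a$daaaa -> last char: a
  2: aa$daaa -> last char: a
  3: aaa$daa -> last char: a
  4: aaaa$da -> last char: a
  5: aaaaa$d -> last char: d
  6: daaaaa$ -> last char: $


BWT = aaaaad$


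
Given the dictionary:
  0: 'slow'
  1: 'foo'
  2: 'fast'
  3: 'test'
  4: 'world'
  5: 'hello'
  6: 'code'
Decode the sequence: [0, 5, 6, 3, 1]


Look up each index in the dictionary:
  0 -> 'slow'
  5 -> 'hello'
  6 -> 'code'
  3 -> 'test'
  1 -> 'foo'

Decoded: "slow hello code test foo"


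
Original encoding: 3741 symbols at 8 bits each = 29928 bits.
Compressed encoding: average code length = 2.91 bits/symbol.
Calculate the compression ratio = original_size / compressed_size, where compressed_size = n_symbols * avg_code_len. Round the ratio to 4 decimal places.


original_size = n_symbols * orig_bits = 3741 * 8 = 29928 bits
compressed_size = n_symbols * avg_code_len = 3741 * 2.91 = 10886.31 bits
ratio = original_size / compressed_size = 29928 / 10886.31 = 2.7491

Compression ratio = 2.7491


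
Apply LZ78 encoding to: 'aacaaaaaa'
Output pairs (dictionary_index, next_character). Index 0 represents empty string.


LZ78 encoding steps:
Dictionary: {0: ''}
Step 1: w='' (idx 0), next='a' -> output (0, 'a'), add 'a' as idx 1
Step 2: w='a' (idx 1), next='c' -> output (1, 'c'), add 'ac' as idx 2
Step 3: w='a' (idx 1), next='a' -> output (1, 'a'), add 'aa' as idx 3
Step 4: w='aa' (idx 3), next='a' -> output (3, 'a'), add 'aaa' as idx 4
Step 5: w='a' (idx 1), end of input -> output (1, '')


Encoded: [(0, 'a'), (1, 'c'), (1, 'a'), (3, 'a'), (1, '')]


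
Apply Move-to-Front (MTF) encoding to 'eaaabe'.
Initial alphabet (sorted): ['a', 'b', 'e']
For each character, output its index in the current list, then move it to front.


MTF encoding:
'e': index 2 in ['a', 'b', 'e'] -> ['e', 'a', 'b']
'a': index 1 in ['e', 'a', 'b'] -> ['a', 'e', 'b']
'a': index 0 in ['a', 'e', 'b'] -> ['a', 'e', 'b']
'a': index 0 in ['a', 'e', 'b'] -> ['a', 'e', 'b']
'b': index 2 in ['a', 'e', 'b'] -> ['b', 'a', 'e']
'e': index 2 in ['b', 'a', 'e'] -> ['e', 'b', 'a']


Output: [2, 1, 0, 0, 2, 2]


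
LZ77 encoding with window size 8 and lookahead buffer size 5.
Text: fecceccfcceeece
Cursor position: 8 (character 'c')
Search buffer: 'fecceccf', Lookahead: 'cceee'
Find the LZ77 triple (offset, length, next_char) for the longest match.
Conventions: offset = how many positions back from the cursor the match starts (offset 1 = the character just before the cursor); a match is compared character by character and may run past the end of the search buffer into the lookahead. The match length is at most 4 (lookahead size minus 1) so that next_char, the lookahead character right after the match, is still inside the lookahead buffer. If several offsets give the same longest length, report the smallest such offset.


Try each offset into the search buffer:
  offset=1 (pos 7, char 'f'): match length 0
  offset=2 (pos 6, char 'c'): match length 1
  offset=3 (pos 5, char 'c'): match length 2
  offset=4 (pos 4, char 'e'): match length 0
  offset=5 (pos 3, char 'c'): match length 1
  offset=6 (pos 2, char 'c'): match length 3
  offset=7 (pos 1, char 'e'): match length 0
  offset=8 (pos 0, char 'f'): match length 0
Longest match has length 3 at offset 6.
next_char = character at position 8 + 3 = 11 -> 'e'

Best match: offset=6, length=3 (matching 'cce' starting at position 2)
LZ77 triple: (6, 3, 'e')


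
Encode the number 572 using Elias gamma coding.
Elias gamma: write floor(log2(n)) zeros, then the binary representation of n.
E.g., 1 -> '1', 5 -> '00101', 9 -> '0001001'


num_bits = floor(log2(572)) + 1 = 10
leading_zeros = num_bits - 1 = 9
binary(572) = 1000111100

Elias gamma(572) = '000000000' + '1000111100' = 0000000001000111100 (19 bits)


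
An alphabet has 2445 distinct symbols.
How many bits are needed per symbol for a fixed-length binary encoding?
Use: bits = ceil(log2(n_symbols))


log2(2445) = 11.2556
Bracket: 2^11 = 2048 < 2445 <= 2^12 = 4096
So ceil(log2(2445)) = 12

bits = ceil(log2(2445)) = ceil(11.2556) = 12 bits


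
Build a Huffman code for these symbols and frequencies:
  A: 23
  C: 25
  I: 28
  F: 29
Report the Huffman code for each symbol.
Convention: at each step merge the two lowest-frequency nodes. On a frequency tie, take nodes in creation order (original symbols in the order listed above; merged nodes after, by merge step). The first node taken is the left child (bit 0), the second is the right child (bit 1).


Huffman tree construction:
Step 1: Merge A(23) + C(25) = 48
Step 2: Merge I(28) + F(29) = 57
Step 3: Merge (A+C)(48) + (I+F)(57) = 105
Read each symbol's code off the tree from the root (left child = 0, right child = 1).

Codes:
  A: 00 (length 2)
  C: 01 (length 2)
  I: 10 (length 2)
  F: 11 (length 2)
Average code length: 210/105 = 2.0000 bits/symbol


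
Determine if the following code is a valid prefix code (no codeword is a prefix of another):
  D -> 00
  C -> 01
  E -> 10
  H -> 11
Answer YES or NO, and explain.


Checking each pair (does one codeword prefix another?):
  D='00' vs C='01': no prefix
  D='00' vs E='10': no prefix
  D='00' vs H='11': no prefix
  C='01' vs D='00': no prefix
  C='01' vs E='10': no prefix
  C='01' vs H='11': no prefix
  E='10' vs D='00': no prefix
  E='10' vs C='01': no prefix
  E='10' vs H='11': no prefix
  H='11' vs D='00': no prefix
  H='11' vs C='01': no prefix
  H='11' vs E='10': no prefix
No violation found over all pairs.

YES -- this is a valid prefix code. No codeword is a prefix of any other codeword.


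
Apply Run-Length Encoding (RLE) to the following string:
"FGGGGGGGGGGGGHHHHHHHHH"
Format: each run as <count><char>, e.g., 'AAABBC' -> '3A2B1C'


Scanning runs left to right:
  i=0: run of 'F' x 1 -> '1F'
  i=1: run of 'G' x 12 -> '12G'
  i=13: run of 'H' x 9 -> '9H'

RLE = 1F12G9H


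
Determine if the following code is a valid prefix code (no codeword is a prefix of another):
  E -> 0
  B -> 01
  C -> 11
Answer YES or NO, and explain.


Checking each pair (does one codeword prefix another?):
  E='0' vs B='01': prefix -- VIOLATION

NO -- this is NOT a valid prefix code. E (0) is a prefix of B (01).


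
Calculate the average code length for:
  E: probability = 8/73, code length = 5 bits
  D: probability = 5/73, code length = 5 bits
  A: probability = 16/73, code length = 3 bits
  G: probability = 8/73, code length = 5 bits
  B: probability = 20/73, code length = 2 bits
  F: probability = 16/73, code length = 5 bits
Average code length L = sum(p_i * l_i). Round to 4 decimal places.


Weighted contributions p_i * l_i:
  E: (8/73) * 5 = 40/73
  D: (5/73) * 5 = 25/73
  A: (16/73) * 3 = 48/73
  G: (8/73) * 5 = 40/73
  B: (20/73) * 2 = 40/73
  F: (16/73) * 5 = 80/73
Sum = (40 + 25 + 48 + 40 + 40 + 80)/73 = 273/73

L = 273/73 = 3.7397 bits/symbol


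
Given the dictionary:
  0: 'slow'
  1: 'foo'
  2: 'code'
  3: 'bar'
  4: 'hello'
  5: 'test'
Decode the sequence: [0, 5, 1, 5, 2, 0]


Look up each index in the dictionary:
  0 -> 'slow'
  5 -> 'test'
  1 -> 'foo'
  5 -> 'test'
  2 -> 'code'
  0 -> 'slow'

Decoded: "slow test foo test code slow"


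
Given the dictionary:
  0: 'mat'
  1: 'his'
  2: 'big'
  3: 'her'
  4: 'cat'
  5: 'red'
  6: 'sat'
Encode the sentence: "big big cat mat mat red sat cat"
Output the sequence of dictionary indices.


Look up each word in the dictionary:
  'big' -> 2
  'big' -> 2
  'cat' -> 4
  'mat' -> 0
  'mat' -> 0
  'red' -> 5
  'sat' -> 6
  'cat' -> 4

Encoded: [2, 2, 4, 0, 0, 5, 6, 4]


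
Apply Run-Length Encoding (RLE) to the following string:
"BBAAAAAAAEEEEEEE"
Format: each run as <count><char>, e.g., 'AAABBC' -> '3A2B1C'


Scanning runs left to right:
  i=0: run of 'B' x 2 -> '2B'
  i=2: run of 'A' x 7 -> '7A'
  i=9: run of 'E' x 7 -> '7E'

RLE = 2B7A7E


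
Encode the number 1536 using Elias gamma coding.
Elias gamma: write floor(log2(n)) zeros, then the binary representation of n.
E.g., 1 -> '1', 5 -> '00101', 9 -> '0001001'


num_bits = floor(log2(1536)) + 1 = 11
leading_zeros = num_bits - 1 = 10
binary(1536) = 11000000000

Elias gamma(1536) = '0000000000' + '11000000000' = 000000000011000000000 (21 bits)


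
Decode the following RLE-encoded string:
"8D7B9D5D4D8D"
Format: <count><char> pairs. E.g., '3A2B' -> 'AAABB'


Expanding each <count><char> pair:
  8D -> 'DDDDDDDD'
  7B -> 'BBBBBBB'
  9D -> 'DDDDDDDDD'
  5D -> 'DDDDD'
  4D -> 'DDDD'
  8D -> 'DDDDDDDD'

Decoded = DDDDDDDDBBBBBBBDDDDDDDDDDDDDDDDDDDDDDDDDD


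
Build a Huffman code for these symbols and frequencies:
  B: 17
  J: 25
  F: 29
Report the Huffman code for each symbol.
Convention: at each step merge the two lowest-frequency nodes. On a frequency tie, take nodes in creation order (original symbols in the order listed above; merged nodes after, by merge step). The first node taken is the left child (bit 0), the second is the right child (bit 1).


Huffman tree construction:
Step 1: Merge B(17) + J(25) = 42
Step 2: Merge F(29) + (B+J)(42) = 71
Read each symbol's code off the tree from the root (left child = 0, right child = 1).

Codes:
  B: 10 (length 2)
  J: 11 (length 2)
  F: 0 (length 1)
Average code length: 113/71 = 1.5915 bits/symbol


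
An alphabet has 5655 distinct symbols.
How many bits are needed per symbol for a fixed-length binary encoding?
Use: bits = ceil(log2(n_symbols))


log2(5655) = 12.4653
Bracket: 2^12 = 4096 < 5655 <= 2^13 = 8192
So ceil(log2(5655)) = 13

bits = ceil(log2(5655)) = ceil(12.4653) = 13 bits


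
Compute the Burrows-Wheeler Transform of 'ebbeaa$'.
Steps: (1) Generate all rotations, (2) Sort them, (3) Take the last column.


Rotations (sorted):
  0: $ebbeaa -> last char: a
  1: a$ebbea -> last char: a
  2: aa$ebbe -> last char: e
  3: bbeaa$e -> last char: e
  4: beaa$eb -> last char: b
  5: eaa$ebb -> last char: b
  6: ebbeaa$ -> last char: $


BWT = aaeebb$


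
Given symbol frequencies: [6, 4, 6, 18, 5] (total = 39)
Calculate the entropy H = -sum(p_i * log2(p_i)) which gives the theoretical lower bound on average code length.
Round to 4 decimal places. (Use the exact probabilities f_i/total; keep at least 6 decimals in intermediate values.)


Per-symbol terms -p_i * log2(p_i) with p_i = f_i/39:
  p = 6/39 = 0.153846: log2(p) = -2.700440, -p*log2(p) = 0.415452
  p = 4/39 = 0.102564: log2(p) = -3.285402, -p*log2(p) = 0.336964
  p = 6/39 = 0.153846: log2(p) = -2.700440, -p*log2(p) = 0.415452
  p = 18/39 = 0.461538: log2(p) = -1.115477, -p*log2(p) = 0.514836
  p = 5/39 = 0.128205: log2(p) = -2.963474, -p*log2(p) = 0.379933
H = 0.415452 + 0.336964 + 0.415452 + 0.514836 + 0.379933 = 2.062637

H = 2.0626 bits/symbol


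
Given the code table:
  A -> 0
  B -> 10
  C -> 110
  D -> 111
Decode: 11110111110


Decoding:
111 -> D
10 -> B
111 -> D
110 -> C


Result: DBDC


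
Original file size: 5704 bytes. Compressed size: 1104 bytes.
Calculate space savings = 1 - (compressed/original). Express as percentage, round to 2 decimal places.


ratio = compressed/original = 1104/5704 = 0.193548
savings = 1 - ratio = 1 - 0.193548 = 0.806452
as a percentage: 0.806452 * 100 = 80.65%

Space savings = 1 - 1104/5704 = 80.65%


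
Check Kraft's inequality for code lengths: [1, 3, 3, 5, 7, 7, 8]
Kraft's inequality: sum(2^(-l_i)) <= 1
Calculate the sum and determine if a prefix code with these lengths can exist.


Sum = 2^(-1) + 2^(-3) + 2^(-3) + 2^(-5) + 2^(-7) + 2^(-7) + 2^(-8)
    = 0.5 + 0.125 + 0.125 + 0.03125 + 0.0078125 + 0.0078125 + 0.00390625
    = 205/256 = 0.80078125
Since 0.80078125 <= 1, Kraft's inequality IS satisfied.
A prefix code with these lengths CAN exist.

Kraft sum = 0.80078125. Satisfied.


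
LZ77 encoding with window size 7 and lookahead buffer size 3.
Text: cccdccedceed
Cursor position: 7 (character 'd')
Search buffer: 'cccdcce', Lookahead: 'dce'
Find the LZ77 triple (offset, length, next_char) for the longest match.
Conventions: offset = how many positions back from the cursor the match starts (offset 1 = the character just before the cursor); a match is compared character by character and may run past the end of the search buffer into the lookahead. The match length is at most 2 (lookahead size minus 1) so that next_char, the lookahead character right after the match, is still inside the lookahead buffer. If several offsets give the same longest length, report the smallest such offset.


Try each offset into the search buffer:
  offset=1 (pos 6, char 'e'): match length 0
  offset=2 (pos 5, char 'c'): match length 0
  offset=3 (pos 4, char 'c'): match length 0
  offset=4 (pos 3, char 'd'): match length 2
  offset=5 (pos 2, char 'c'): match length 0
  offset=6 (pos 1, char 'c'): match length 0
  offset=7 (pos 0, char 'c'): match length 0
Longest match has length 2 at offset 4.
next_char = character at position 7 + 2 = 9 -> 'e'

Best match: offset=4, length=2 (matching 'dc' starting at position 3)
LZ77 triple: (4, 2, 'e')


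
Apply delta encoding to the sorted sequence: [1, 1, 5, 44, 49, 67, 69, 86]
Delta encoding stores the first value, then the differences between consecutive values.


First value: 1
Deltas:
  1 - 1 = 0
  5 - 1 = 4
  44 - 5 = 39
  49 - 44 = 5
  67 - 49 = 18
  69 - 67 = 2
  86 - 69 = 17


Delta encoded: [1, 0, 4, 39, 5, 18, 2, 17]


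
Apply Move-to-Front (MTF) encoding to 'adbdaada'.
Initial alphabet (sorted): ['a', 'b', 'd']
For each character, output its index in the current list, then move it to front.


MTF encoding:
'a': index 0 in ['a', 'b', 'd'] -> ['a', 'b', 'd']
'd': index 2 in ['a', 'b', 'd'] -> ['d', 'a', 'b']
'b': index 2 in ['d', 'a', 'b'] -> ['b', 'd', 'a']
'd': index 1 in ['b', 'd', 'a'] -> ['d', 'b', 'a']
'a': index 2 in ['d', 'b', 'a'] -> ['a', 'd', 'b']
'a': index 0 in ['a', 'd', 'b'] -> ['a', 'd', 'b']
'd': index 1 in ['a', 'd', 'b'] -> ['d', 'a', 'b']
'a': index 1 in ['d', 'a', 'b'] -> ['a', 'd', 'b']


Output: [0, 2, 2, 1, 2, 0, 1, 1]


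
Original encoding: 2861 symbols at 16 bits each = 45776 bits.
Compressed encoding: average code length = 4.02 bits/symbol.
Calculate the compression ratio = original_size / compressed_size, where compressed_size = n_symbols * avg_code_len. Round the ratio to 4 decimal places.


original_size = n_symbols * orig_bits = 2861 * 16 = 45776 bits
compressed_size = n_symbols * avg_code_len = 2861 * 4.02 = 11501.22 bits
ratio = original_size / compressed_size = 45776 / 11501.22 = 3.9801

Compression ratio = 3.9801


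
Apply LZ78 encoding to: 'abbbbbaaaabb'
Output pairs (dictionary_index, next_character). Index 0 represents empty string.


LZ78 encoding steps:
Dictionary: {0: ''}
Step 1: w='' (idx 0), next='a' -> output (0, 'a'), add 'a' as idx 1
Step 2: w='' (idx 0), next='b' -> output (0, 'b'), add 'b' as idx 2
Step 3: w='b' (idx 2), next='b' -> output (2, 'b'), add 'bb' as idx 3
Step 4: w='bb' (idx 3), next='a' -> output (3, 'a'), add 'bba' as idx 4
Step 5: w='a' (idx 1), next='a' -> output (1, 'a'), add 'aa' as idx 5
Step 6: w='a' (idx 1), next='b' -> output (1, 'b'), add 'ab' as idx 6
Step 7: w='b' (idx 2), end of input -> output (2, '')


Encoded: [(0, 'a'), (0, 'b'), (2, 'b'), (3, 'a'), (1, 'a'), (1, 'b'), (2, '')]


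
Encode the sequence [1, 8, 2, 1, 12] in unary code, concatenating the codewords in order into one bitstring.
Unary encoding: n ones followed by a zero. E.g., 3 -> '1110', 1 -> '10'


Encode each number as n ones followed by a terminating 0:
  1 -> 10 (2 bits)
  8 -> 111111110 (9 bits)
  2 -> 110 (3 bits)
  1 -> 10 (2 bits)
  12 -> 1111111111110 (13 bits)
Total length = 2 + 9 + 3 + 2 + 13 = 29 bits.

Unary([1, 8, 2, 1, 12]) = 10111111110110101111111111110 (29 bits)


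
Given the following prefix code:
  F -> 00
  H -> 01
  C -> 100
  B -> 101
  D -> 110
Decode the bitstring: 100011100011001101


Decoding step by step:
Bits 100 -> C
Bits 01 -> H
Bits 110 -> D
Bits 00 -> F
Bits 110 -> D
Bits 01 -> H
Bits 101 -> B


Decoded message: CHDFDHB


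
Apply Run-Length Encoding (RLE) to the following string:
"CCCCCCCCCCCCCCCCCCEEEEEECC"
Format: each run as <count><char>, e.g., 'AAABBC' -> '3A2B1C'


Scanning runs left to right:
  i=0: run of 'C' x 18 -> '18C'
  i=18: run of 'E' x 6 -> '6E'
  i=24: run of 'C' x 2 -> '2C'

RLE = 18C6E2C


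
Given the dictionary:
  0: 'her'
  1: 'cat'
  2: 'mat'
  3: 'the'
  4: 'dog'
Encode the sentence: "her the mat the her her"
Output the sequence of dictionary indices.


Look up each word in the dictionary:
  'her' -> 0
  'the' -> 3
  'mat' -> 2
  'the' -> 3
  'her' -> 0
  'her' -> 0

Encoded: [0, 3, 2, 3, 0, 0]


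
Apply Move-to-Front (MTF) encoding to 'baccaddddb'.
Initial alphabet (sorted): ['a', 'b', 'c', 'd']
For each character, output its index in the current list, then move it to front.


MTF encoding:
'b': index 1 in ['a', 'b', 'c', 'd'] -> ['b', 'a', 'c', 'd']
'a': index 1 in ['b', 'a', 'c', 'd'] -> ['a', 'b', 'c', 'd']
'c': index 2 in ['a', 'b', 'c', 'd'] -> ['c', 'a', 'b', 'd']
'c': index 0 in ['c', 'a', 'b', 'd'] -> ['c', 'a', 'b', 'd']
'a': index 1 in ['c', 'a', 'b', 'd'] -> ['a', 'c', 'b', 'd']
'd': index 3 in ['a', 'c', 'b', 'd'] -> ['d', 'a', 'c', 'b']
'd': index 0 in ['d', 'a', 'c', 'b'] -> ['d', 'a', 'c', 'b']
'd': index 0 in ['d', 'a', 'c', 'b'] -> ['d', 'a', 'c', 'b']
'd': index 0 in ['d', 'a', 'c', 'b'] -> ['d', 'a', 'c', 'b']
'b': index 3 in ['d', 'a', 'c', 'b'] -> ['b', 'd', 'a', 'c']


Output: [1, 1, 2, 0, 1, 3, 0, 0, 0, 3]


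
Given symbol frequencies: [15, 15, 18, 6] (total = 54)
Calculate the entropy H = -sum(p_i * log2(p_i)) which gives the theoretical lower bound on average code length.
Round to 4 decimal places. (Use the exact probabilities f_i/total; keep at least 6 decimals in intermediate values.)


Per-symbol terms -p_i * log2(p_i) with p_i = f_i/54:
  p = 15/54 = 0.277778: log2(p) = -1.847997, -p*log2(p) = 0.513332
  p = 15/54 = 0.277778: log2(p) = -1.847997, -p*log2(p) = 0.513332
  p = 18/54 = 0.333333: log2(p) = -1.584963, -p*log2(p) = 0.528321
  p = 6/54 = 0.111111: log2(p) = -3.169925, -p*log2(p) = 0.352214
H = 0.513332 + 0.513332 + 0.528321 + 0.352214 = 1.907199

H = 1.9072 bits/symbol


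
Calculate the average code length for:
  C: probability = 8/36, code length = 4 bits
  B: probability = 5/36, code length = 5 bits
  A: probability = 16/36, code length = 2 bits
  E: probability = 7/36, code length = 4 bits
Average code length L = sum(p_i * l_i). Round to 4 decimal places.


Weighted contributions p_i * l_i:
  C: (8/36) * 4 = 32/36
  B: (5/36) * 5 = 25/36
  A: (16/36) * 2 = 32/36
  E: (7/36) * 4 = 28/36
Sum = (32 + 25 + 32 + 28)/36 = 117/36

L = 117/36 = 3.2500 bits/symbol


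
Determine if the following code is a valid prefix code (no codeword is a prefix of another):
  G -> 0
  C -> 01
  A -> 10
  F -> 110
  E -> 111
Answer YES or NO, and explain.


Checking each pair (does one codeword prefix another?):
  G='0' vs C='01': prefix -- VIOLATION

NO -- this is NOT a valid prefix code. G (0) is a prefix of C (01).


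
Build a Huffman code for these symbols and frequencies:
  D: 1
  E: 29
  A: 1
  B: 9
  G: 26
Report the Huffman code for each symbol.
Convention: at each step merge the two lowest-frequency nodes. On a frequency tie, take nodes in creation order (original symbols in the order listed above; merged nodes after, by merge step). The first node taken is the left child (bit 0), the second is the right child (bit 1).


Huffman tree construction:
Step 1: Merge D(1) + A(1) = 2
Step 2: Merge (D+A)(2) + B(9) = 11
Step 3: Merge ((D+A)+B)(11) + G(26) = 37
Step 4: Merge E(29) + (((D+A)+B)+G)(37) = 66
Read each symbol's code off the tree from the root (left child = 0, right child = 1).

Codes:
  D: 1000 (length 4)
  E: 0 (length 1)
  A: 1001 (length 4)
  B: 101 (length 3)
  G: 11 (length 2)
Average code length: 116/66 = 1.7576 bits/symbol


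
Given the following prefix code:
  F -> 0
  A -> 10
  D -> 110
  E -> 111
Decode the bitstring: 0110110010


Decoding step by step:
Bits 0 -> F
Bits 110 -> D
Bits 110 -> D
Bits 0 -> F
Bits 10 -> A


Decoded message: FDDFA


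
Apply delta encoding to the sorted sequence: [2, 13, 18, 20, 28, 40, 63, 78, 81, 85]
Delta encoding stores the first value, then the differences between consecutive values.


First value: 2
Deltas:
  13 - 2 = 11
  18 - 13 = 5
  20 - 18 = 2
  28 - 20 = 8
  40 - 28 = 12
  63 - 40 = 23
  78 - 63 = 15
  81 - 78 = 3
  85 - 81 = 4


Delta encoded: [2, 11, 5, 2, 8, 12, 23, 15, 3, 4]


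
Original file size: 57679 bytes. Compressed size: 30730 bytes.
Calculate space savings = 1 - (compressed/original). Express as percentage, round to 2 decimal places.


ratio = compressed/original = 30730/57679 = 0.532776
savings = 1 - ratio = 1 - 0.532776 = 0.467224
as a percentage: 0.467224 * 100 = 46.72%

Space savings = 1 - 30730/57679 = 46.72%


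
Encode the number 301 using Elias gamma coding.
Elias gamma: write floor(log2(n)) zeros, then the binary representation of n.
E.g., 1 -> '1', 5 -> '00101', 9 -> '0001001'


num_bits = floor(log2(301)) + 1 = 9
leading_zeros = num_bits - 1 = 8
binary(301) = 100101101

Elias gamma(301) = '00000000' + '100101101' = 00000000100101101 (17 bits)


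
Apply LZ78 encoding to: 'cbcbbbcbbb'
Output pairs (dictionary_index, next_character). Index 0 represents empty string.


LZ78 encoding steps:
Dictionary: {0: ''}
Step 1: w='' (idx 0), next='c' -> output (0, 'c'), add 'c' as idx 1
Step 2: w='' (idx 0), next='b' -> output (0, 'b'), add 'b' as idx 2
Step 3: w='c' (idx 1), next='b' -> output (1, 'b'), add 'cb' as idx 3
Step 4: w='b' (idx 2), next='b' -> output (2, 'b'), add 'bb' as idx 4
Step 5: w='cb' (idx 3), next='b' -> output (3, 'b'), add 'cbb' as idx 5
Step 6: w='b' (idx 2), end of input -> output (2, '')


Encoded: [(0, 'c'), (0, 'b'), (1, 'b'), (2, 'b'), (3, 'b'), (2, '')]


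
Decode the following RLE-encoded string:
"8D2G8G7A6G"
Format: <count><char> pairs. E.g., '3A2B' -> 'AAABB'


Expanding each <count><char> pair:
  8D -> 'DDDDDDDD'
  2G -> 'GG'
  8G -> 'GGGGGGGG'
  7A -> 'AAAAAAA'
  6G -> 'GGGGGG'

Decoded = DDDDDDDDGGGGGGGGGGAAAAAAAGGGGGG


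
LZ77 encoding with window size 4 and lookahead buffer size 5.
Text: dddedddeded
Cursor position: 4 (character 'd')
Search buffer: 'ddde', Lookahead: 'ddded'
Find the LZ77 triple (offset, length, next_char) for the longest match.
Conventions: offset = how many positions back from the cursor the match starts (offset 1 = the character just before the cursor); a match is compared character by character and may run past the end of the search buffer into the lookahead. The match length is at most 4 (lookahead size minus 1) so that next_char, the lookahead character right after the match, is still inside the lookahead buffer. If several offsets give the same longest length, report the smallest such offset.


Try each offset into the search buffer:
  offset=1 (pos 3, char 'e'): match length 0
  offset=2 (pos 2, char 'd'): match length 1
  offset=3 (pos 1, char 'd'): match length 2
  offset=4 (pos 0, char 'd'): match length 4
Longest match has length 4 at offset 4.
next_char = character at position 4 + 4 = 8 -> 'd'

Best match: offset=4, length=4 (matching 'ddde' starting at position 0)
LZ77 triple: (4, 4, 'd')


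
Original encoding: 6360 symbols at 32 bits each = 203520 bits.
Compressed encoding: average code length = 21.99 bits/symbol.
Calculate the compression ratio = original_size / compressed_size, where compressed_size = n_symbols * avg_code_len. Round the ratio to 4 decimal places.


original_size = n_symbols * orig_bits = 6360 * 32 = 203520 bits
compressed_size = n_symbols * avg_code_len = 6360 * 21.99 = 139856.4 bits
ratio = original_size / compressed_size = 203520 / 139856.4 = 1.4552

Compression ratio = 1.4552


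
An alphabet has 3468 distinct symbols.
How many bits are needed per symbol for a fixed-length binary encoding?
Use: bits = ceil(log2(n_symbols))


log2(3468) = 11.7599
Bracket: 2^11 = 2048 < 3468 <= 2^12 = 4096
So ceil(log2(3468)) = 12

bits = ceil(log2(3468)) = ceil(11.7599) = 12 bits


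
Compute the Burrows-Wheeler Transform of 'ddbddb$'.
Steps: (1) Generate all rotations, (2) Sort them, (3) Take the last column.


Rotations (sorted):
  0: $ddbddb -> last char: b
  1: b$ddbdd -> last char: d
  2: bddb$dd -> last char: d
  3: db$ddbd -> last char: d
  4: dbddb$d -> last char: d
  5: ddb$ddb -> last char: b
  6: ddbddb$ -> last char: $


BWT = bddddb$


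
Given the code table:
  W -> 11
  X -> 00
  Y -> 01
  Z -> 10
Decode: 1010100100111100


Decoding:
10 -> Z
10 -> Z
10 -> Z
01 -> Y
00 -> X
11 -> W
11 -> W
00 -> X


Result: ZZZYXWWX


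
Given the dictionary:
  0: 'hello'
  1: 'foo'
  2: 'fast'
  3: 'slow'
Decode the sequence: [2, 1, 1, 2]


Look up each index in the dictionary:
  2 -> 'fast'
  1 -> 'foo'
  1 -> 'foo'
  2 -> 'fast'

Decoded: "fast foo foo fast"


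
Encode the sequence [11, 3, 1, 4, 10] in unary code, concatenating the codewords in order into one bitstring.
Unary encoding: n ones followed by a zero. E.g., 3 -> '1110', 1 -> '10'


Encode each number as n ones followed by a terminating 0:
  11 -> 111111111110 (12 bits)
  3 -> 1110 (4 bits)
  1 -> 10 (2 bits)
  4 -> 11110 (5 bits)
  10 -> 11111111110 (11 bits)
Total length = 12 + 4 + 2 + 5 + 11 = 34 bits.

Unary([11, 3, 1, 4, 10]) = 1111111111101110101111011111111110 (34 bits)


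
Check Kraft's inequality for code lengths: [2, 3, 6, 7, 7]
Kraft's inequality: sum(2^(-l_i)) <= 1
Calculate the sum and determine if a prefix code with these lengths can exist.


Sum = 2^(-2) + 2^(-3) + 2^(-6) + 2^(-7) + 2^(-7)
    = 0.25 + 0.125 + 0.015625 + 0.0078125 + 0.0078125
    = 52/128 = 0.40625
Since 0.40625 <= 1, Kraft's inequality IS satisfied.
A prefix code with these lengths CAN exist.

Kraft sum = 0.40625. Satisfied.


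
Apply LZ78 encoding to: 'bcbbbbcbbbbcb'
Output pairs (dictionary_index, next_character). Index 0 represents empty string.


LZ78 encoding steps:
Dictionary: {0: ''}
Step 1: w='' (idx 0), next='b' -> output (0, 'b'), add 'b' as idx 1
Step 2: w='' (idx 0), next='c' -> output (0, 'c'), add 'c' as idx 2
Step 3: w='b' (idx 1), next='b' -> output (1, 'b'), add 'bb' as idx 3
Step 4: w='bb' (idx 3), next='c' -> output (3, 'c'), add 'bbc' as idx 4
Step 5: w='bb' (idx 3), next='b' -> output (3, 'b'), add 'bbb' as idx 5
Step 6: w='b' (idx 1), next='c' -> output (1, 'c'), add 'bc' as idx 6
Step 7: w='b' (idx 1), end of input -> output (1, '')


Encoded: [(0, 'b'), (0, 'c'), (1, 'b'), (3, 'c'), (3, 'b'), (1, 'c'), (1, '')]


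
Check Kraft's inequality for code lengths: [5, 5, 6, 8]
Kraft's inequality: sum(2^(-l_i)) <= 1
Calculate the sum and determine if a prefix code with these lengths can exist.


Sum = 2^(-5) + 2^(-5) + 2^(-6) + 2^(-8)
    = 0.03125 + 0.03125 + 0.015625 + 0.00390625
    = 21/256 = 0.08203125
Since 0.08203125 <= 1, Kraft's inequality IS satisfied.
A prefix code with these lengths CAN exist.

Kraft sum = 0.08203125. Satisfied.


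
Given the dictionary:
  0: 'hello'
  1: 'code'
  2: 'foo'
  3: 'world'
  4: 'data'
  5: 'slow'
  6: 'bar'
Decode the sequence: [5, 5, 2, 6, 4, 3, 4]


Look up each index in the dictionary:
  5 -> 'slow'
  5 -> 'slow'
  2 -> 'foo'
  6 -> 'bar'
  4 -> 'data'
  3 -> 'world'
  4 -> 'data'

Decoded: "slow slow foo bar data world data"


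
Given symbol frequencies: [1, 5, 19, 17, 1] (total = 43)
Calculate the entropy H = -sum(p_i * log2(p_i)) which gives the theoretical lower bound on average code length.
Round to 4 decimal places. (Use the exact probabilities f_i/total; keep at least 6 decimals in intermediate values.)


Per-symbol terms -p_i * log2(p_i) with p_i = f_i/43:
  p = 1/43 = 0.023256: log2(p) = -5.426265, -p*log2(p) = 0.126192
  p = 5/43 = 0.116279: log2(p) = -3.104337, -p*log2(p) = 0.360969
  p = 19/43 = 0.441860: log2(p) = -1.178337, -p*log2(p) = 0.520661
  p = 17/43 = 0.395349: log2(p) = -1.338802, -p*log2(p) = 0.529294
  p = 1/43 = 0.023256: log2(p) = -5.426265, -p*log2(p) = 0.126192
H = 0.126192 + 0.360969 + 0.520661 + 0.529294 + 0.126192 = 1.663308

H = 1.6633 bits/symbol


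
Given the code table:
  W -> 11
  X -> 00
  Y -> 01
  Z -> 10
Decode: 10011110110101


Decoding:
10 -> Z
01 -> Y
11 -> W
10 -> Z
11 -> W
01 -> Y
01 -> Y


Result: ZYWZWYY


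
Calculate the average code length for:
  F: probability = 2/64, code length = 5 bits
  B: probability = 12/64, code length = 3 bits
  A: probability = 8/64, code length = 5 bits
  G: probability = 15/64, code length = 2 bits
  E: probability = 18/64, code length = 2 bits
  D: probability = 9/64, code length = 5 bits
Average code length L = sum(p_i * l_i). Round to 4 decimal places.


Weighted contributions p_i * l_i:
  F: (2/64) * 5 = 10/64
  B: (12/64) * 3 = 36/64
  A: (8/64) * 5 = 40/64
  G: (15/64) * 2 = 30/64
  E: (18/64) * 2 = 36/64
  D: (9/64) * 5 = 45/64
Sum = (10 + 36 + 40 + 30 + 36 + 45)/64 = 197/64

L = 197/64 = 3.0781 bits/symbol


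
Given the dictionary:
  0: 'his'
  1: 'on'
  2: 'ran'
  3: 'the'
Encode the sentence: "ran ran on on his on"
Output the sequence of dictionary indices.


Look up each word in the dictionary:
  'ran' -> 2
  'ran' -> 2
  'on' -> 1
  'on' -> 1
  'his' -> 0
  'on' -> 1

Encoded: [2, 2, 1, 1, 0, 1]


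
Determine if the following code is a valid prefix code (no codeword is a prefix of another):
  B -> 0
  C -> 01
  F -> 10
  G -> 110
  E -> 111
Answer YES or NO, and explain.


Checking each pair (does one codeword prefix another?):
  B='0' vs C='01': prefix -- VIOLATION

NO -- this is NOT a valid prefix code. B (0) is a prefix of C (01).


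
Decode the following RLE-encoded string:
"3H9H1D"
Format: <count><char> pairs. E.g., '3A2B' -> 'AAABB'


Expanding each <count><char> pair:
  3H -> 'HHH'
  9H -> 'HHHHHHHHH'
  1D -> 'D'

Decoded = HHHHHHHHHHHHD


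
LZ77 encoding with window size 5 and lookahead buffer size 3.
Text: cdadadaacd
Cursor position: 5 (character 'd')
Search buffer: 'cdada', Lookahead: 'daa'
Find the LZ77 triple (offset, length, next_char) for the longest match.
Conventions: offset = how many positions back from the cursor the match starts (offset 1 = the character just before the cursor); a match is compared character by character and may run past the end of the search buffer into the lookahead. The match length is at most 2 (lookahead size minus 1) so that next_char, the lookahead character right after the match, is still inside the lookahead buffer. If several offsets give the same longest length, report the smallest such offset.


Try each offset into the search buffer:
  offset=1 (pos 4, char 'a'): match length 0
  offset=2 (pos 3, char 'd'): match length 2
  offset=3 (pos 2, char 'a'): match length 0
  offset=4 (pos 1, char 'd'): match length 2
  offset=5 (pos 0, char 'c'): match length 0
Longest match has length 2, found at offsets 2, 4; take the smallest, offset 2.
next_char = character at position 5 + 2 = 7 -> 'a'

Best match: offset=2, length=2 (matching 'da' starting at position 3)
LZ77 triple: (2, 2, 'a')


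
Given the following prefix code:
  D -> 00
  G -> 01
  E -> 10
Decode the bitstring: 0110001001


Decoding step by step:
Bits 01 -> G
Bits 10 -> E
Bits 00 -> D
Bits 10 -> E
Bits 01 -> G


Decoded message: GEDEG


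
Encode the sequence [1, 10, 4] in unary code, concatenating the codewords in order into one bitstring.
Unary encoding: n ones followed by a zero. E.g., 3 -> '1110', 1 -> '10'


Encode each number as n ones followed by a terminating 0:
  1 -> 10 (2 bits)
  10 -> 11111111110 (11 bits)
  4 -> 11110 (5 bits)
Total length = 2 + 11 + 5 = 18 bits.

Unary([1, 10, 4]) = 101111111111011110 (18 bits)


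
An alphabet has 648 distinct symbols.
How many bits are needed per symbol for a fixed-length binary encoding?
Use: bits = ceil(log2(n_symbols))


log2(648) = 9.3399
Bracket: 2^9 = 512 < 648 <= 2^10 = 1024
So ceil(log2(648)) = 10

bits = ceil(log2(648)) = ceil(9.3399) = 10 bits


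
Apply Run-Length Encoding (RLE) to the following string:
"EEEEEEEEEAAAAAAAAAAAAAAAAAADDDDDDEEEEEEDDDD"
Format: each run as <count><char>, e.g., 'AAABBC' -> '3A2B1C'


Scanning runs left to right:
  i=0: run of 'E' x 9 -> '9E'
  i=9: run of 'A' x 18 -> '18A'
  i=27: run of 'D' x 6 -> '6D'
  i=33: run of 'E' x 6 -> '6E'
  i=39: run of 'D' x 4 -> '4D'

RLE = 9E18A6D6E4D


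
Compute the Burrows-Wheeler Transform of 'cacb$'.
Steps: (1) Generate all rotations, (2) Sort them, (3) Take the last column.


Rotations (sorted):
  0: $cacb -> last char: b
  1: acb$c -> last char: c
  2: b$cac -> last char: c
  3: cacb$ -> last char: $
  4: cb$ca -> last char: a


BWT = bcc$a


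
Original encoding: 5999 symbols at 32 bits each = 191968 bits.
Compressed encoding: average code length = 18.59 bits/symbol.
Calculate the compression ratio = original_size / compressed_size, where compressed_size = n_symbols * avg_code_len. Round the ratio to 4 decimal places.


original_size = n_symbols * orig_bits = 5999 * 32 = 191968 bits
compressed_size = n_symbols * avg_code_len = 5999 * 18.59 = 111521.41 bits
ratio = original_size / compressed_size = 191968 / 111521.41 = 1.7214

Compression ratio = 1.7214


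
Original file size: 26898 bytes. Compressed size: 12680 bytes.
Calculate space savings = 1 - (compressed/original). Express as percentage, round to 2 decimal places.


ratio = compressed/original = 12680/26898 = 0.471411
savings = 1 - ratio = 1 - 0.471411 = 0.528589
as a percentage: 0.528589 * 100 = 52.86%

Space savings = 1 - 12680/26898 = 52.86%


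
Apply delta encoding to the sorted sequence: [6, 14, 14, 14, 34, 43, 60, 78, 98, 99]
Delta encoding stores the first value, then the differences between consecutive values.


First value: 6
Deltas:
  14 - 6 = 8
  14 - 14 = 0
  14 - 14 = 0
  34 - 14 = 20
  43 - 34 = 9
  60 - 43 = 17
  78 - 60 = 18
  98 - 78 = 20
  99 - 98 = 1


Delta encoded: [6, 8, 0, 0, 20, 9, 17, 18, 20, 1]


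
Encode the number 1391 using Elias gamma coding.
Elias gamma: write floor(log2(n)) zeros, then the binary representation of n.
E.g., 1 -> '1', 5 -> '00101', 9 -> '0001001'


num_bits = floor(log2(1391)) + 1 = 11
leading_zeros = num_bits - 1 = 10
binary(1391) = 10101101111

Elias gamma(1391) = '0000000000' + '10101101111' = 000000000010101101111 (21 bits)


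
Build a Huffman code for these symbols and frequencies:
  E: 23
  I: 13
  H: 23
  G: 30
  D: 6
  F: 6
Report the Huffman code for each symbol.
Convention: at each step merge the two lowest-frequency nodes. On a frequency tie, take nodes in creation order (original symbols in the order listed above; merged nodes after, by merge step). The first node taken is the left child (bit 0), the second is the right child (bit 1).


Huffman tree construction:
Step 1: Merge D(6) + F(6) = 12
Step 2: Merge (D+F)(12) + I(13) = 25
Step 3: Merge E(23) + H(23) = 46
Step 4: Merge ((D+F)+I)(25) + G(30) = 55
Step 5: Merge (E+H)(46) + (((D+F)+I)+G)(55) = 101
Read each symbol's code off the tree from the root (left child = 0, right child = 1).

Codes:
  E: 00 (length 2)
  I: 101 (length 3)
  H: 01 (length 2)
  G: 11 (length 2)
  D: 1000 (length 4)
  F: 1001 (length 4)
Average code length: 239/101 = 2.3663 bits/symbol


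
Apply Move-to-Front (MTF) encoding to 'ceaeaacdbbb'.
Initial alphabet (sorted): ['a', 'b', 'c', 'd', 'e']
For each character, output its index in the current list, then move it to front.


MTF encoding:
'c': index 2 in ['a', 'b', 'c', 'd', 'e'] -> ['c', 'a', 'b', 'd', 'e']
'e': index 4 in ['c', 'a', 'b', 'd', 'e'] -> ['e', 'c', 'a', 'b', 'd']
'a': index 2 in ['e', 'c', 'a', 'b', 'd'] -> ['a', 'e', 'c', 'b', 'd']
'e': index 1 in ['a', 'e', 'c', 'b', 'd'] -> ['e', 'a', 'c', 'b', 'd']
'a': index 1 in ['e', 'a', 'c', 'b', 'd'] -> ['a', 'e', 'c', 'b', 'd']
'a': index 0 in ['a', 'e', 'c', 'b', 'd'] -> ['a', 'e', 'c', 'b', 'd']
'c': index 2 in ['a', 'e', 'c', 'b', 'd'] -> ['c', 'a', 'e', 'b', 'd']
'd': index 4 in ['c', 'a', 'e', 'b', 'd'] -> ['d', 'c', 'a', 'e', 'b']
'b': index 4 in ['d', 'c', 'a', 'e', 'b'] -> ['b', 'd', 'c', 'a', 'e']
'b': index 0 in ['b', 'd', 'c', 'a', 'e'] -> ['b', 'd', 'c', 'a', 'e']
'b': index 0 in ['b', 'd', 'c', 'a', 'e'] -> ['b', 'd', 'c', 'a', 'e']


Output: [2, 4, 2, 1, 1, 0, 2, 4, 4, 0, 0]


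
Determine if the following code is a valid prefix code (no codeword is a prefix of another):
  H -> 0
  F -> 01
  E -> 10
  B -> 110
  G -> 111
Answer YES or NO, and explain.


Checking each pair (does one codeword prefix another?):
  H='0' vs F='01': prefix -- VIOLATION

NO -- this is NOT a valid prefix code. H (0) is a prefix of F (01).
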